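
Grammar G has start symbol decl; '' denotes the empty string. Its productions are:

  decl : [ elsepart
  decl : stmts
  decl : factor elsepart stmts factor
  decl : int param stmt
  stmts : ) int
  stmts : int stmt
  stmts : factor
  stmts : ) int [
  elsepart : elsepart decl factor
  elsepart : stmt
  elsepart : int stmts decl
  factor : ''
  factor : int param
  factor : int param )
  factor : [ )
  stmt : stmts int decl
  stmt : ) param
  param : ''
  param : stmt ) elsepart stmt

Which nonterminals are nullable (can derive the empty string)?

Directly nullable (have an ''-production): factor, param.
decl : stmts with every symbol nullable, so decl is nullable.
stmts : factor with every symbol nullable, so stmts is nullable.
No other nonterminal has a production whose RHS symbols are all nullable.

{ decl, factor, param, stmts }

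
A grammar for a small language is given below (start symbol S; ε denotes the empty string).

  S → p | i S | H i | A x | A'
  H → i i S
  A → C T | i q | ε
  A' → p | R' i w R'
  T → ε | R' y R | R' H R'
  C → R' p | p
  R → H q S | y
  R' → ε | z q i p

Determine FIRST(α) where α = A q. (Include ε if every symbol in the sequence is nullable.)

{ i, p, q, z }

Add FIRST(A)\{ε} = { i, p, z }; A is nullable, continue.
q is a terminal; add {q} and stop.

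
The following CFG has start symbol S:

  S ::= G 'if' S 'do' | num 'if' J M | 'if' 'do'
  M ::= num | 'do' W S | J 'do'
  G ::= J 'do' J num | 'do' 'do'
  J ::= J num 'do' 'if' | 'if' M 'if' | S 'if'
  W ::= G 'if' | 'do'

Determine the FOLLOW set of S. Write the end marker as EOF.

S is the start symbol, so EOF ∈ FOLLOW(S).
In S ::= G 'if' S 'do': add FIRST('do') = { 'do' }.
In M ::= 'do' W S: S is at the end, add FOLLOW(M) = { EOF, 'do', 'if' }.
In J ::= S 'if': add FIRST('if') = { 'if' }.
Union: FOLLOW(S) = { EOF, 'do', 'if' }.

{ EOF, 'do', 'if' }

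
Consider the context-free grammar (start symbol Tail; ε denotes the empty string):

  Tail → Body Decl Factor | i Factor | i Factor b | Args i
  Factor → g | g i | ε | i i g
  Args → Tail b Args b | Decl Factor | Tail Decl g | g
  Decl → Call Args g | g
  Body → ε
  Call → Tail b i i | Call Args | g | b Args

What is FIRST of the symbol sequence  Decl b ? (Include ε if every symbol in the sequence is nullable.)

{ b, g, i }

Add FIRST(Decl) = { b, g, i }; Decl is not nullable, stop.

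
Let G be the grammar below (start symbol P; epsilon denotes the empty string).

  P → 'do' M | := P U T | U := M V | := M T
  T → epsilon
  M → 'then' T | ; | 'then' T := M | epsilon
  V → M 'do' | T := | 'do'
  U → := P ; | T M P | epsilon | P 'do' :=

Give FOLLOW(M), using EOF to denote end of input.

In P → 'do' M: M is at the end, add FOLLOW(P) = { EOF, 'do', 'then', :=, ; }.
In P → U := M V: add FIRST(V) = { 'do', 'then', :=, ; }.
In P → := M T: add FIRST(T)\{epsilon} = {  }.
  Since T is nullable, also add FOLLOW(P) = { EOF, 'do', 'then', :=, ; }.
In M → 'then' T := M: M is at the end, add FOLLOW(M) = { EOF, 'do', 'then', :=, ; }.
In V → M 'do': add FIRST('do') = { 'do' }.
In U → T M P: add FIRST(P) = { 'do', 'then', :=, ; }.
Union: FOLLOW(M) = { EOF, 'do', 'then', :=, ; }.

{ EOF, 'do', 'then', :=, ; }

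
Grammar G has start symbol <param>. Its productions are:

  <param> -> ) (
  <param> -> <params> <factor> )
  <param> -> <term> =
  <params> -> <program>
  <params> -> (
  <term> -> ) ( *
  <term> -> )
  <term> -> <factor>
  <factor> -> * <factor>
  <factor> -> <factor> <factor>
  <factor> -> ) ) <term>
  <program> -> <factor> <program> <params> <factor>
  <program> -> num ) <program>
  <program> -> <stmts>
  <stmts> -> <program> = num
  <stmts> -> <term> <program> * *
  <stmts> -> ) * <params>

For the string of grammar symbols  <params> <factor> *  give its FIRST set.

{ (, ), *, num }

Add FIRST(<params>) = { (, ), *, num }; <params> is not nullable, stop.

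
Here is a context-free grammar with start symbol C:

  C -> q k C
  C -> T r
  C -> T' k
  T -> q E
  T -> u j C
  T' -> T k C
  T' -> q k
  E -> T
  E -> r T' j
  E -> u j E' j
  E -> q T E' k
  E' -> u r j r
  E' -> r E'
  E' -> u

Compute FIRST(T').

From T' -> T k C: add FIRST(T) = { q, u }.
T' -> q k contributes {q}.
Union: FIRST(T') = { q, u }.

{ q, u }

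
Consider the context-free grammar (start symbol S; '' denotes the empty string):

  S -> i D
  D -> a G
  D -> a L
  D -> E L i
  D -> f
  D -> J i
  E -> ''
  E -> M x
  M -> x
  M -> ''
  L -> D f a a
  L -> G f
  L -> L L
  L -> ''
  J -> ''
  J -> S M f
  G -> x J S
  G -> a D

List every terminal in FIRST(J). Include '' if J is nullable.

J -> '' contributes ''.
From J -> S M f: add FIRST(S) = { i }.
Union: FIRST(J) = { i, '' }.

{ i, '' }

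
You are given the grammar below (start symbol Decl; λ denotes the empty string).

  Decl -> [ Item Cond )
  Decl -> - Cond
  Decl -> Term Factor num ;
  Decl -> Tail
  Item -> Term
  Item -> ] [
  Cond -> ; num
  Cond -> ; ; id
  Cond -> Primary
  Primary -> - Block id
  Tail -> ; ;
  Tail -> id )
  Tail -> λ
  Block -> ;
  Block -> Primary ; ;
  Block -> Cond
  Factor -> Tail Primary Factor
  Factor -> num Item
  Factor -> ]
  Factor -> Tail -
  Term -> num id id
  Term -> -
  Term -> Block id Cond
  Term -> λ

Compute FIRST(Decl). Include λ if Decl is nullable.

Decl -> [ Item Cond ) contributes {[}.
Decl -> - Cond contributes {-}.
From Decl -> Term Factor num ;: Term nullable, take FIRST(Term) ∪ FIRST(Factor) = { -, ;, ], id, num }.
From Decl -> Tail: add FIRST(Tail) = { ;, id, λ } (including λ since Tail is nullable).
Union: FIRST(Decl) = { -, ;, [, ], id, num, λ }.

{ -, ;, [, ], id, num, λ }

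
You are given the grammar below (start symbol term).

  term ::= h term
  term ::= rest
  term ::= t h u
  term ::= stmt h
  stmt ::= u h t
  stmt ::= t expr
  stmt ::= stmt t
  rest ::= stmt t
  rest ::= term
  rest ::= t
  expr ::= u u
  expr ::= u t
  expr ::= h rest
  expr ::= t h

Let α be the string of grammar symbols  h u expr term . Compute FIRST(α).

{ h }

h is a terminal; add {h} and stop.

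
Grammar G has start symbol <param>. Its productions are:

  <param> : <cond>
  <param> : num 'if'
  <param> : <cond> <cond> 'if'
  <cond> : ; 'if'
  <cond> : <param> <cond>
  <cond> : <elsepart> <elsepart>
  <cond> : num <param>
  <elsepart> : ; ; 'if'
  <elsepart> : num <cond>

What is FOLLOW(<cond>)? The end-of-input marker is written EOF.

In <param> : <cond>: <cond> is at the end, add FOLLOW(<param>) = { EOF, 'if', ;, num }.
In <param> : <cond> <cond> 'if': add FIRST(<cond> 'if') = { ;, num }.
In <param> : <cond> <cond> 'if': add FIRST('if') = { 'if' }.
In <cond> : <param> <cond>: <cond> is at the end, add FOLLOW(<cond>) = { EOF, 'if', ;, num }.
In <elsepart> : num <cond>: <cond> is at the end, add FOLLOW(<elsepart>) = { EOF, 'if', ;, num }.
Union: FOLLOW(<cond>) = { EOF, 'if', ;, num }.

{ EOF, 'if', ;, num }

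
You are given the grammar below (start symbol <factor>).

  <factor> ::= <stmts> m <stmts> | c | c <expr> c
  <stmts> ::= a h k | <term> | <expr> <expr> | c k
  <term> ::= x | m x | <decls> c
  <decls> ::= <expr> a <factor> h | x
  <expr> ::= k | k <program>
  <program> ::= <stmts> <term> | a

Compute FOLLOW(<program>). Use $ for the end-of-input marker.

{ $, a, c, h, k, m, x }

In <expr> ::= k <program>: <program> is at the end, add FOLLOW(<expr>) = { $, a, c, h, k, m, x }.
Union: FOLLOW(<program>) = { $, a, c, h, k, m, x }.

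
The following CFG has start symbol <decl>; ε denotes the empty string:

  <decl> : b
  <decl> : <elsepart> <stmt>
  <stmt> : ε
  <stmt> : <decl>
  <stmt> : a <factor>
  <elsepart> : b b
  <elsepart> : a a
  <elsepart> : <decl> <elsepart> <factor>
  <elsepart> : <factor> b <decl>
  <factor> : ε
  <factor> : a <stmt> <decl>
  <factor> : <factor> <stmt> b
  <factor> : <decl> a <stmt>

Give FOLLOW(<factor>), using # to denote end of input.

In <stmt> : a <factor>: <factor> is at the end, add FOLLOW(<stmt>) = { #, a, b }.
In <elsepart> : <decl> <elsepart> <factor>: <factor> is at the end, add FOLLOW(<elsepart>) = { #, a, b }.
In <elsepart> : <factor> b <decl>: add FIRST(b <decl>) = { b }.
In <factor> : <factor> <stmt> b: add FIRST(<stmt> b) = { a, b }.
Union: FOLLOW(<factor>) = { #, a, b }.

{ #, a, b }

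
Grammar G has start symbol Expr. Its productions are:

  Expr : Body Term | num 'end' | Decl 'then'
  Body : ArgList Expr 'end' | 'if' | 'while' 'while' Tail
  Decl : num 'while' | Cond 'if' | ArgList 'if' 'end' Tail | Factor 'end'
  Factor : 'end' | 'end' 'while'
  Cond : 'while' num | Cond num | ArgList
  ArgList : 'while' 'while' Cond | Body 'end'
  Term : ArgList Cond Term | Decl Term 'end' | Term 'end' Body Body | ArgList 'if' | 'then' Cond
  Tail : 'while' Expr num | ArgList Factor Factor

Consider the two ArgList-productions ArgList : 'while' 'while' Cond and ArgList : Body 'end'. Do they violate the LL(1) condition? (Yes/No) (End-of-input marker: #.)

FIRST('while' 'while' Cond) = { 'while' } and FIRST(Body 'end') = { 'if', 'while' }.
Both contain 'while', so the two alternatives are not disjoint — LL(1) conflict.

Yes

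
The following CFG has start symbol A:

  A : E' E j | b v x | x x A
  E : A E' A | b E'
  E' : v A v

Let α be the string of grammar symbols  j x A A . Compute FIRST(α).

j is a terminal; add {j} and stop.

{ j }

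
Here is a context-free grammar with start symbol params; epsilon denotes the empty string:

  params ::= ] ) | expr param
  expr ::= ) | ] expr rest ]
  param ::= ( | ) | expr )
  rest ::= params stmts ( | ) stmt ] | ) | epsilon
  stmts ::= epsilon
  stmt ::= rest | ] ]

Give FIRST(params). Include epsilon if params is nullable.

params ::= ] ) contributes {]}.
From params ::= expr param: add FIRST(expr) = { ), ] }.
Union: FIRST(params) = { ), ] }.

{ ), ] }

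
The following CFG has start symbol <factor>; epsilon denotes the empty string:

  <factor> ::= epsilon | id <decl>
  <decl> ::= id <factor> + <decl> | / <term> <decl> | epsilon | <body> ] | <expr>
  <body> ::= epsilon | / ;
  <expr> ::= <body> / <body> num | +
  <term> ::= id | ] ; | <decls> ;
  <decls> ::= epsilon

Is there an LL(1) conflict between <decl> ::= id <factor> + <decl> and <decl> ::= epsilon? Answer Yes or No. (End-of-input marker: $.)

FIRST(id <factor> + <decl>) = { id } and FIRST(epsilon) = { epsilon }.
The second is nullable but FOLLOW(<decl>) = { $, + } is disjoint from FIRST of the first.

No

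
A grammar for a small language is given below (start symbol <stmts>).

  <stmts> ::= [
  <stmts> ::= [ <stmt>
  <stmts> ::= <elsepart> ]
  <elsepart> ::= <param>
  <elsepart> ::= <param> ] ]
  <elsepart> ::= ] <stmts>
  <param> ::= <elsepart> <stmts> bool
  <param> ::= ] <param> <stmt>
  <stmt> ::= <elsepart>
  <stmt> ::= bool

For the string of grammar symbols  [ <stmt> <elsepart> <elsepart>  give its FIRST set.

{ [ }

[ is a terminal; add {[} and stop.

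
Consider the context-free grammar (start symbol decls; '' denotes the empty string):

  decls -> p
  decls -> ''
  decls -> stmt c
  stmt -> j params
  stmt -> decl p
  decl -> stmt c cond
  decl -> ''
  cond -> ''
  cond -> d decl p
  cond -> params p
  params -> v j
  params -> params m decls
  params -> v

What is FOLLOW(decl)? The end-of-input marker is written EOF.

{ p }

In stmt -> decl p: add FIRST(p) = { p }.
In cond -> d decl p: add FIRST(p) = { p }.
Union: FOLLOW(decl) = { p }.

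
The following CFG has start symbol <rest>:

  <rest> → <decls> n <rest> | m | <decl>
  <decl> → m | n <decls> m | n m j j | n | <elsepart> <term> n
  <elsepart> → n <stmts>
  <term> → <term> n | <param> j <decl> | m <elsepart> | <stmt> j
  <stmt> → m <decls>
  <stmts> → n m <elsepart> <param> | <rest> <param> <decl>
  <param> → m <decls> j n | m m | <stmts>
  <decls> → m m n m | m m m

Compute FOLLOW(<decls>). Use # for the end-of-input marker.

{ j, m, n }

In <rest> → <decls> n <rest>: add FIRST(n <rest>) = { n }.
In <decl> → n <decls> m: add FIRST(m) = { m }.
In <stmt> → m <decls>: <decls> is at the end, add FOLLOW(<stmt>) = { j }.
In <param> → m <decls> j n: add FIRST(j n) = { j }.
Union: FOLLOW(<decls>) = { j, m, n }.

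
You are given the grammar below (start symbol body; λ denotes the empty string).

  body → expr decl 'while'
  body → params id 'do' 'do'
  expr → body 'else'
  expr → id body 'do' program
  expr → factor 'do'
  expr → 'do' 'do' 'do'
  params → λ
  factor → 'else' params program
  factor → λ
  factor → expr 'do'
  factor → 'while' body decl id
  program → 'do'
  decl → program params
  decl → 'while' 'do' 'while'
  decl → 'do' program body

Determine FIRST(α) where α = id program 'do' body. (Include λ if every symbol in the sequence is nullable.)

id is a terminal; add {id} and stop.

{ id }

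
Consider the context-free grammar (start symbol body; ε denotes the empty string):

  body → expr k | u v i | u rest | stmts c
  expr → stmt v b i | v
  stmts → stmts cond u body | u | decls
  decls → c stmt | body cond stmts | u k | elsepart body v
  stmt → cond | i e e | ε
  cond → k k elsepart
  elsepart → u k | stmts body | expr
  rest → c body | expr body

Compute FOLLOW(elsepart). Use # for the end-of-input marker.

In decls → elsepart body v: add FIRST(body v) = { c, i, k, u, v }.
In cond → k k elsepart: elsepart is at the end, add FOLLOW(cond) = { c, i, k, u, v }.
Union: FOLLOW(elsepart) = { c, i, k, u, v }.

{ c, i, k, u, v }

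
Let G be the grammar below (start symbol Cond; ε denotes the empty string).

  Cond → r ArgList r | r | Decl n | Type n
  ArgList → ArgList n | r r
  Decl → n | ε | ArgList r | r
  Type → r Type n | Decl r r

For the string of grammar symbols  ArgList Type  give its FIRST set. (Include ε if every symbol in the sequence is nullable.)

Add FIRST(ArgList) = { r }; ArgList is not nullable, stop.

{ r }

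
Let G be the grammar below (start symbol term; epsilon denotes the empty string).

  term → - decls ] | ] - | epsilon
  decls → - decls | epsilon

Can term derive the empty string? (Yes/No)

Yes

term has an epsilon-production, so term ⇒ epsilon.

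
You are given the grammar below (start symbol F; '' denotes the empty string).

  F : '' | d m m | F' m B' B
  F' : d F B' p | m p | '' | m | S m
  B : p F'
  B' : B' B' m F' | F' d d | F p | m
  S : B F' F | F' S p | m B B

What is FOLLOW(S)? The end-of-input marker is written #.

{ m, p }

In F' : S m: add FIRST(m) = { m }.
In S : F' S p: add FIRST(p) = { p }.
Union: FOLLOW(S) = { m, p }.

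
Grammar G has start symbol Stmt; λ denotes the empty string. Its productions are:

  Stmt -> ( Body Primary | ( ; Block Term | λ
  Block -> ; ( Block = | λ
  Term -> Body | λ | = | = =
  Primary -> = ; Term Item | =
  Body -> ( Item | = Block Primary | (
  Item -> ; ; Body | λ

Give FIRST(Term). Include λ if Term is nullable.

{ (, =, λ }

From Term -> Body: add FIRST(Body) = { (, = }.
Term -> λ contributes λ.
Term -> = contributes {=}.
Term -> = = contributes {=}.
Union: FIRST(Term) = { (, =, λ }.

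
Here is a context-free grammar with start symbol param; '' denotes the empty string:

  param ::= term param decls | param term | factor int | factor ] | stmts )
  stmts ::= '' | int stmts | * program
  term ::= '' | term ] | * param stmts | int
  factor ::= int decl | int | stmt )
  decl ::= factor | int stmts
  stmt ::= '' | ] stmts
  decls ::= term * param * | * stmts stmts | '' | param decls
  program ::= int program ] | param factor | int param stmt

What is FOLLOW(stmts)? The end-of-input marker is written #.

{ #, ), *, ], int }

In param ::= stmts ): add FIRST()) = { ) }.
In stmts ::= int stmts: stmts is at the end, add FOLLOW(stmts) = { #, ), *, ], int }.
In term ::= * param stmts: stmts is at the end, add FOLLOW(term) = { #, ), *, ], int }.
In decl ::= int stmts: stmts is at the end, add FOLLOW(decl) = { #, ), *, ], int }.
In stmt ::= ] stmts: stmts is at the end, add FOLLOW(stmt) = { #, ), *, ], int }.
In decls ::= * stmts stmts: add FIRST(stmts)\{''} = { *, int }.
  Since stmts is nullable, also add FOLLOW(decls) = { #, ), *, ], int }.
In decls ::= * stmts stmts: stmts is at the end, add FOLLOW(decls) = { #, ), *, ], int }.
Union: FOLLOW(stmts) = { #, ), *, ], int }.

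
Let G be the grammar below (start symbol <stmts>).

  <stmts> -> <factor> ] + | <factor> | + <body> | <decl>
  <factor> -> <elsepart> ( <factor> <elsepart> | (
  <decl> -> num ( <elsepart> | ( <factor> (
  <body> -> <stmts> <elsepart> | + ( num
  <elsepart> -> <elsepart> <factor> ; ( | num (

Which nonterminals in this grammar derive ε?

No nonterminal has an empty production or an RHS whose symbols are all nullable.

{ } (none)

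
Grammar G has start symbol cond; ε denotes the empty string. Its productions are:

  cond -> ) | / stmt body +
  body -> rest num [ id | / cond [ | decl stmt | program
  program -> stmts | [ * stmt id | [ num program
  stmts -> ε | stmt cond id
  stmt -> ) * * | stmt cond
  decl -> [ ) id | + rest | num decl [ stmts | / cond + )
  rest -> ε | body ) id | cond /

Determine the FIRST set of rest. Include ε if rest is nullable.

{ ), +, /, [, num, ε }

rest -> ε contributes ε.
From rest -> body ) id: body nullable, take FIRST(body) ∪ {)} = { ), +, /, [, num }.
From rest -> cond /: add FIRST(cond) = { ), / }.
Union: FIRST(rest) = { ), +, /, [, num, ε }.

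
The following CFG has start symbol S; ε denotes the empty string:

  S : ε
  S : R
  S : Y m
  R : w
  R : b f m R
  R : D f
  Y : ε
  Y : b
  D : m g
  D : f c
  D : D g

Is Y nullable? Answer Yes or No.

Y has an ε-production, so Y ⇒ ε.

Yes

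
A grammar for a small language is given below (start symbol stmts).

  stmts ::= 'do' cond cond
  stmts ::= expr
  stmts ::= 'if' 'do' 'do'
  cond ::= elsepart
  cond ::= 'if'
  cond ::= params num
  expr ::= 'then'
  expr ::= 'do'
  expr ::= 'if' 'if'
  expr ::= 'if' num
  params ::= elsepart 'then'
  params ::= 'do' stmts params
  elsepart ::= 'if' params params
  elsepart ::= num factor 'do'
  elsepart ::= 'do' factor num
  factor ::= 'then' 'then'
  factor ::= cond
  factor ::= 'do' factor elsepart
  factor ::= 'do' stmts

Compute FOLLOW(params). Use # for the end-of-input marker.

{ #, 'do', 'if', 'then', num }

In cond ::= params num: add FIRST(num) = { num }.
In params ::= 'do' stmts params: params is at the end, add FOLLOW(params) = { #, 'do', 'if', 'then', num }.
In elsepart ::= 'if' params params: add FIRST(params) = { 'do', 'if', num }.
In elsepart ::= 'if' params params: params is at the end, add FOLLOW(elsepart) = { #, 'do', 'if', 'then', num }.
Union: FOLLOW(params) = { #, 'do', 'if', 'then', num }.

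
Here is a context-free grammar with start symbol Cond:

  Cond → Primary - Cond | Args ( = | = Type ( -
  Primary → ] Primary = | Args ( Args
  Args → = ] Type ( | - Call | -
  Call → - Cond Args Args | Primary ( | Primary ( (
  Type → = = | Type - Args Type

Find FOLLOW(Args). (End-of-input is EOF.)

{ (, -, = }

In Cond → Args ( =: add FIRST(( =) = { ( }.
In Primary → Args ( Args: add FIRST(( Args) = { ( }.
In Primary → Args ( Args: Args is at the end, add FOLLOW(Primary) = { (, -, = }.
In Call → - Cond Args Args: add FIRST(Args) = { -, = }.
In Call → - Cond Args Args: Args is at the end, add FOLLOW(Call) = { (, -, = }.
In Type → Type - Args Type: add FIRST(Type) = { = }.
Union: FOLLOW(Args) = { (, -, = }.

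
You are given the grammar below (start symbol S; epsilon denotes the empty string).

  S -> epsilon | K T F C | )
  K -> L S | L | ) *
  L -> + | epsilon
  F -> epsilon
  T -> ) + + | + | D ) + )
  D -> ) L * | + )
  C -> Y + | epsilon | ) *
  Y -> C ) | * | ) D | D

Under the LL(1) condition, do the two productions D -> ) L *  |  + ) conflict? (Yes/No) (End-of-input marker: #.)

FIRST() L *) = { ) } and FIRST(+ )) = { + }.
The FIRST sets are disjoint and neither alternative is nullable — no conflict.

No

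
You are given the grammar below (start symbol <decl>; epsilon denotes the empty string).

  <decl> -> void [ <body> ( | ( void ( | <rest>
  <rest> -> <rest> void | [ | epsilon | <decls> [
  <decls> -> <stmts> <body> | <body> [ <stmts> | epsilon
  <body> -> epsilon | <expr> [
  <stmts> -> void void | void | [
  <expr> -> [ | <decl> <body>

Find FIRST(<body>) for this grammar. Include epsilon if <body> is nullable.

<body> -> epsilon contributes epsilon.
From <body> -> <expr> [: <expr> nullable, take FIRST(<expr>) ∪ {[} = { (, [, void }.
Union: FIRST(<body>) = { (, [, void, epsilon }.

{ (, [, void, epsilon }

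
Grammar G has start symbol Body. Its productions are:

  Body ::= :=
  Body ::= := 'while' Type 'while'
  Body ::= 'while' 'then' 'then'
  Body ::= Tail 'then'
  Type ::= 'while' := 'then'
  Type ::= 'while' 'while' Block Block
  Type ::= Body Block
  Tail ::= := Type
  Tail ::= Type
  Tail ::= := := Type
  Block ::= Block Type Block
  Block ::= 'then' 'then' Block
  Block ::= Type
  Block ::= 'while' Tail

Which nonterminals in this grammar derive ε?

No nonterminal has an empty production or an RHS whose symbols are all nullable.

{ } (none)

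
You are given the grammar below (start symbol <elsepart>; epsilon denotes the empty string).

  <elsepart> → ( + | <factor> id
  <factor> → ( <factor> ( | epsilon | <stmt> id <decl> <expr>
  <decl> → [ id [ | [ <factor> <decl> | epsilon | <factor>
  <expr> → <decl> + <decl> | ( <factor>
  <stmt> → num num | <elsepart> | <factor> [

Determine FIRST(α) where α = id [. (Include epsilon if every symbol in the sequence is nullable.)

{ id }

id is a terminal; add {id} and stop.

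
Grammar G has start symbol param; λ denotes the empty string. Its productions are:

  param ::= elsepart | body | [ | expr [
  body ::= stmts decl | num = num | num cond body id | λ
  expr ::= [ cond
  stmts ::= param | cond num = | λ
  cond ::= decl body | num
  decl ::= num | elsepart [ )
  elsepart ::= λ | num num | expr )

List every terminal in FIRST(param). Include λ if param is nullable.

{ [, num, λ }

From param ::= elsepart: add FIRST(elsepart) = { [, num, λ } (including λ since elsepart is nullable).
From param ::= body: add FIRST(body) = { [, num, λ } (including λ since body is nullable).
param ::= [ contributes {[}.
From param ::= expr [: add FIRST(expr) = { [ }.
Union: FIRST(param) = { [, num, λ }.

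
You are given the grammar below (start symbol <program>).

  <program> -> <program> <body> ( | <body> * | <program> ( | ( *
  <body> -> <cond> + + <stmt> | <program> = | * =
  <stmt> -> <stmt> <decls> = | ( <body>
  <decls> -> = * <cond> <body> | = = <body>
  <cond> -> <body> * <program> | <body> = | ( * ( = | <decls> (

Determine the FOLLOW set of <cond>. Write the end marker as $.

In <body> -> <cond> + + <stmt>: add FIRST(+ + <stmt>) = { + }.
In <decls> -> = * <cond> <body>: add FIRST(<body>) = { (, *, = }.
Union: FOLLOW(<cond>) = { (, *, +, = }.

{ (, *, +, = }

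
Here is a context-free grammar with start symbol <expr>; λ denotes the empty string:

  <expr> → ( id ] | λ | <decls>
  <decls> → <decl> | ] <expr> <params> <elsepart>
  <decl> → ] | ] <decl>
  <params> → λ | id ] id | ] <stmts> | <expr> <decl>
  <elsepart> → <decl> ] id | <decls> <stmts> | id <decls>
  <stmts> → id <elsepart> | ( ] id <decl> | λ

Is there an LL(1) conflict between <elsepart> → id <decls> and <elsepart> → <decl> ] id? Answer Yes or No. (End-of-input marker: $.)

FIRST(id <decls>) = { id } and FIRST(<decl> ] id) = { ] }.
The FIRST sets are disjoint and neither alternative is nullable — no conflict.

No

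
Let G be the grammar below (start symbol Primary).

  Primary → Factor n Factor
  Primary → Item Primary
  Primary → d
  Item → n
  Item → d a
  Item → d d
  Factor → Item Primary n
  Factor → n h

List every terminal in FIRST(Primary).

{ d, n }

From Primary → Factor n Factor: add FIRST(Factor) = { d, n }.
From Primary → Item Primary: add FIRST(Item) = { d, n }.
Primary → d contributes {d}.
Union: FIRST(Primary) = { d, n }.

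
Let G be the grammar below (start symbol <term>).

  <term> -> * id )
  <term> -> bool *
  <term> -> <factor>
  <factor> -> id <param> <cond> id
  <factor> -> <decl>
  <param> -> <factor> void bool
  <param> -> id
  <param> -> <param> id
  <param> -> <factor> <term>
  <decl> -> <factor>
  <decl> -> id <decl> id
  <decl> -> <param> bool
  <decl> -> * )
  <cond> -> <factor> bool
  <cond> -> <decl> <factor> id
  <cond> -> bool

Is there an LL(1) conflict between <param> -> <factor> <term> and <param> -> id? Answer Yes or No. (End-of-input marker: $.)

FIRST(<factor> <term>) = { *, id } and FIRST(id) = { id }.
Both contain id, so the two alternatives are not disjoint — LL(1) conflict.

Yes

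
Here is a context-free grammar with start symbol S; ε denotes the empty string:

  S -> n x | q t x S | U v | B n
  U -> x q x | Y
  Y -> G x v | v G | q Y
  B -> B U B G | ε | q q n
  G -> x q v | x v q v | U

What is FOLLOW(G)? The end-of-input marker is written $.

In Y -> G x v: add FIRST(x v) = { x }.
In Y -> v G: G is at the end, add FOLLOW(Y) = { n, q, v, x }.
In B -> B U B G: G is at the end, add FOLLOW(B) = { n, q, v, x }.
Union: FOLLOW(G) = { n, q, v, x }.

{ n, q, v, x }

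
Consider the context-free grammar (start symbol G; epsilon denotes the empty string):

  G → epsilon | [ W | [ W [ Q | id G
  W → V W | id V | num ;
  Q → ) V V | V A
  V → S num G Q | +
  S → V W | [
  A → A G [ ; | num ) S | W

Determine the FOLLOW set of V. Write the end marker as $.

{ $, ), +, [, id, num }

In W → V W: add FIRST(W) = { +, [, id, num }.
In W → id V: V is at the end, add FOLLOW(W) = { $, ), +, [, id, num }.
In Q → ) V V: add FIRST(V) = { +, [ }.
In Q → ) V V: V is at the end, add FOLLOW(Q) = { $, ), +, [, id, num }.
In Q → V A: add FIRST(A) = { +, [, id, num }.
In S → V W: add FIRST(W) = { +, [, id, num }.
Union: FOLLOW(V) = { $, ), +, [, id, num }.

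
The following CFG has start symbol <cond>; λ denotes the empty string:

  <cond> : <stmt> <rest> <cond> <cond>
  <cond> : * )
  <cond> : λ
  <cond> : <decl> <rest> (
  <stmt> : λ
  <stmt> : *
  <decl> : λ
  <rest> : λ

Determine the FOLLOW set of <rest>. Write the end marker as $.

{ $, (, * }

In <cond> : <stmt> <rest> <cond> <cond>: add FIRST(<cond> <cond>)\{λ} = { (, * }.
  Since <cond> <cond> is nullable, also add FOLLOW(<cond>) = { $, (, * }.
In <cond> : <decl> <rest> (: add FIRST(() = { ( }.
Union: FOLLOW(<rest>) = { $, (, * }.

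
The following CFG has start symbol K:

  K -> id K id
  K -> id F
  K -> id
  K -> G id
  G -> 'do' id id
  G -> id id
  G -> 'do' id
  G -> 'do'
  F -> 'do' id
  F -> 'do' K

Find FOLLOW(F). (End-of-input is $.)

{ $, id }

In K -> id F: F is at the end, add FOLLOW(K) = { $, id }.
Union: FOLLOW(F) = { $, id }.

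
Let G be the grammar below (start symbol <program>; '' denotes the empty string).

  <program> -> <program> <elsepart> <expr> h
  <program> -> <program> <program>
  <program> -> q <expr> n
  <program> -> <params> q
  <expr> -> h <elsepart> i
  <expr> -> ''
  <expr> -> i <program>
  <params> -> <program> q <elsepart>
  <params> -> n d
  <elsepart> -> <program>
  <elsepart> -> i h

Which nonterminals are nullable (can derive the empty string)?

Directly nullable (have an ''-production): <expr>.
No other nonterminal has a production whose RHS symbols are all nullable.

{ <expr> }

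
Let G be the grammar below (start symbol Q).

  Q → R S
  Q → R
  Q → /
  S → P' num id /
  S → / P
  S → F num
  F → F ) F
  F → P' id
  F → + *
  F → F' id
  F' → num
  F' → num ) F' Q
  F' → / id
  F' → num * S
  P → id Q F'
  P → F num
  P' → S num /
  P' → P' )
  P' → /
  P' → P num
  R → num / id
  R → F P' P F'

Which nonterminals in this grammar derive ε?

No nonterminal has an empty production or an RHS whose symbols are all nullable.

{ } (none)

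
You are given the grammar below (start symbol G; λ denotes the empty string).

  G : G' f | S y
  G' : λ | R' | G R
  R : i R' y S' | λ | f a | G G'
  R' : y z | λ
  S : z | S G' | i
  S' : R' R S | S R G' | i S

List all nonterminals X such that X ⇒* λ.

{ G', R, R' }

Directly nullable (have an λ-production): G', R, R'.
No other nonterminal has a production whose RHS symbols are all nullable.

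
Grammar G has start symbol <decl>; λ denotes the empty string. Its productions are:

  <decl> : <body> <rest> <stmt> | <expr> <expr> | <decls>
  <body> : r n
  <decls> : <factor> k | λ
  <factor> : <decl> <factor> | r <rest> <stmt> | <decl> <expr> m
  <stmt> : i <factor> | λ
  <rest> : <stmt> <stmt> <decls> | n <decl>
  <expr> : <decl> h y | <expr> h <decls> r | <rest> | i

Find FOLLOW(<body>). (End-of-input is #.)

{ #, h, i, k, m, n, r }

In <decl> : <body> <rest> <stmt>: add FIRST(<rest> <stmt>)\{λ} = { h, i, m, n, r }.
  Since <rest> <stmt> is nullable, also add FOLLOW(<decl>) = { #, h, i, k, m, n, r }.
Union: FOLLOW(<body>) = { #, h, i, k, m, n, r }.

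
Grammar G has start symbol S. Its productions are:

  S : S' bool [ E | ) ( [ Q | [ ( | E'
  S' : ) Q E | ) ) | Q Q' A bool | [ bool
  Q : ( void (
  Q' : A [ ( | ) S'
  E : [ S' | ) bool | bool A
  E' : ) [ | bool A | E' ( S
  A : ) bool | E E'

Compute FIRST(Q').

From Q' : A [ (: add FIRST(A) = { ), [, bool }.
Q' : ) S' contributes {)}.
Union: FIRST(Q') = { ), [, bool }.

{ ), [, bool }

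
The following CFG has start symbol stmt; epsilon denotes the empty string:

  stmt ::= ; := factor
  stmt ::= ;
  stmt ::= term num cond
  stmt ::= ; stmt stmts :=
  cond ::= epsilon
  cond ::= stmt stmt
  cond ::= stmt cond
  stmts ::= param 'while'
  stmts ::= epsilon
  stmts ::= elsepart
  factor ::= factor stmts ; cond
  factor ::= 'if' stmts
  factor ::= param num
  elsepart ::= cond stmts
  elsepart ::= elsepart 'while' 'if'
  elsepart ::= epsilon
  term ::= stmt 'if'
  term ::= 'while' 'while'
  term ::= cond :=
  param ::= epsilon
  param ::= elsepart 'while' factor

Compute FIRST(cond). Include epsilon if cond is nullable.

{ 'while', :=, ;, epsilon }

cond ::= epsilon contributes epsilon.
From cond ::= stmt stmt: add FIRST(stmt) = { 'while', :=, ; }.
From cond ::= stmt cond: add FIRST(stmt) = { 'while', :=, ; }.
Union: FIRST(cond) = { 'while', :=, ;, epsilon }.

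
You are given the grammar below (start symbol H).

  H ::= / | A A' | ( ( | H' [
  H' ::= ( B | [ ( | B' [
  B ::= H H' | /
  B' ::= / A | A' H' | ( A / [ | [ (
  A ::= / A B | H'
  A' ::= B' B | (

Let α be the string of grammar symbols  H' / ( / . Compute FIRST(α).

{ (, /, [ }

Add FIRST(H') = { (, /, [ }; H' is not nullable, stop.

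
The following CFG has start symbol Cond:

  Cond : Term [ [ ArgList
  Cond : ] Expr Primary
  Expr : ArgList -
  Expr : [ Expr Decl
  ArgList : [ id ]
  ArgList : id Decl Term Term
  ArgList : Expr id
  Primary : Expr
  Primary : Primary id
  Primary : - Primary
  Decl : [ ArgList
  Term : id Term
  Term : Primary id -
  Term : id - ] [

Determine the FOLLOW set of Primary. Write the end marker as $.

{ $, id }

In Cond : ] Expr Primary: Primary is at the end, add FOLLOW(Cond) = { $ }.
In Primary : Primary id: add FIRST(id) = { id }.
In Primary : - Primary: Primary is at the end, add FOLLOW(Primary) = { $, id }.
In Term : Primary id -: add FIRST(id -) = { id }.
Union: FOLLOW(Primary) = { $, id }.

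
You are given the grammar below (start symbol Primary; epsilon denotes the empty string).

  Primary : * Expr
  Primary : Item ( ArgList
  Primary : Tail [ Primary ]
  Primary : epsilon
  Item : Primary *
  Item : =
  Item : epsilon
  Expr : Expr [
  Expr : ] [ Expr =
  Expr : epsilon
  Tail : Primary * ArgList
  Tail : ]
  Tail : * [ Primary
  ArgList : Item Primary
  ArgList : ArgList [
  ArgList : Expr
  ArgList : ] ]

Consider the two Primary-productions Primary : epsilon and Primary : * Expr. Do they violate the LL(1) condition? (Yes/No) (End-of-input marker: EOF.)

FIRST(epsilon) = { epsilon } and FIRST(* Expr) = { * }.
The first alternative is nullable and FOLLOW(Primary) = { EOF, *, [, ] } shares * with FIRST of the second — conflict.

Yes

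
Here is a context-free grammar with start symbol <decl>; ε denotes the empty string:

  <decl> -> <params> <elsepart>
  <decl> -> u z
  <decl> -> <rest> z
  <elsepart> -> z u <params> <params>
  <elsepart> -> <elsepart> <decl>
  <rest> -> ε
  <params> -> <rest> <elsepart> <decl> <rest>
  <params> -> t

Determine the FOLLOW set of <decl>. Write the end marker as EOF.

<decl> is the start symbol, so EOF ∈ FOLLOW(<decl>).
In <elsepart> -> <elsepart> <decl>: <decl> is at the end, add FOLLOW(<elsepart>) = { EOF, t, u, z }.
In <params> -> <rest> <elsepart> <decl> <rest>: add FIRST(<rest>)\{ε} = {  }.
  Since <rest> is nullable, also add FOLLOW(<params>) = { EOF, t, u, z }.
Union: FOLLOW(<decl>) = { EOF, t, u, z }.

{ EOF, t, u, z }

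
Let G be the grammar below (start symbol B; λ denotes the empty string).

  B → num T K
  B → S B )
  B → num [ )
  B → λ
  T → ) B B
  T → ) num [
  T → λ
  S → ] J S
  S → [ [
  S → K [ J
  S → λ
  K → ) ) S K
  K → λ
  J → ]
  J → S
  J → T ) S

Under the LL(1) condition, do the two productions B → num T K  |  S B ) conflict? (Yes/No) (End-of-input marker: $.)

FIRST(num T K) = { num } and FIRST(S B )) = { ), [, ], num }.
Both contain num, so the two alternatives are not disjoint — LL(1) conflict.

Yes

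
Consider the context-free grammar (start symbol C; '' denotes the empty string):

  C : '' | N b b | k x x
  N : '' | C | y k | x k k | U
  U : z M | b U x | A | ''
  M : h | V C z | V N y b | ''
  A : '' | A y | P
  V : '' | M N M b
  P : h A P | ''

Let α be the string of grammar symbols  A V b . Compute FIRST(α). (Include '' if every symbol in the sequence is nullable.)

Add FIRST(A)\{''} = { h, y }; A is nullable, continue.
Add FIRST(V)\{''} = { b, h, k, x, y, z }; V is nullable, continue.
b is a terminal; add {b} and stop.

{ b, h, k, x, y, z }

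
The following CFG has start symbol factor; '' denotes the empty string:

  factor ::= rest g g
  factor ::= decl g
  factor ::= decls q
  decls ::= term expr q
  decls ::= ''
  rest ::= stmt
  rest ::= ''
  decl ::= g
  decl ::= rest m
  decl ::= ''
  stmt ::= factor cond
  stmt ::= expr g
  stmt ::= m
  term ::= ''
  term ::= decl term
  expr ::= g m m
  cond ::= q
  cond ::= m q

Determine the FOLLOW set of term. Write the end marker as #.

{ g }

In decls ::= term expr q: add FIRST(expr q) = { g }.
In term ::= decl term: term is at the end, add FOLLOW(term) = { g }.
Union: FOLLOW(term) = { g }.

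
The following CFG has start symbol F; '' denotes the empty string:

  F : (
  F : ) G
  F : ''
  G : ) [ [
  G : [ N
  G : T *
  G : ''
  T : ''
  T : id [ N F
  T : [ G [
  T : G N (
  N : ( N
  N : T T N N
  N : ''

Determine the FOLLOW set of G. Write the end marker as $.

{ $, (, ), *, [, id }

In F : ) G: G is at the end, add FOLLOW(F) = { $, (, ), *, [, id }.
In T : [ G [: add FIRST([) = { [ }.
In T : G N (: add FIRST(N () = { (, ), *, [, id }.
Union: FOLLOW(G) = { $, (, ), *, [, id }.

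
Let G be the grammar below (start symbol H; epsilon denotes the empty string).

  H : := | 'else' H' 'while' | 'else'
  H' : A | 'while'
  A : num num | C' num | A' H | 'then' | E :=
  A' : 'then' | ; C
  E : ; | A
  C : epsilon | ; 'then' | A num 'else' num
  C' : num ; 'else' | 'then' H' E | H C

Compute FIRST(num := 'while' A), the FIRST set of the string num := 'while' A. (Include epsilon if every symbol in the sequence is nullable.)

{ num }

num is a terminal; add {num} and stop.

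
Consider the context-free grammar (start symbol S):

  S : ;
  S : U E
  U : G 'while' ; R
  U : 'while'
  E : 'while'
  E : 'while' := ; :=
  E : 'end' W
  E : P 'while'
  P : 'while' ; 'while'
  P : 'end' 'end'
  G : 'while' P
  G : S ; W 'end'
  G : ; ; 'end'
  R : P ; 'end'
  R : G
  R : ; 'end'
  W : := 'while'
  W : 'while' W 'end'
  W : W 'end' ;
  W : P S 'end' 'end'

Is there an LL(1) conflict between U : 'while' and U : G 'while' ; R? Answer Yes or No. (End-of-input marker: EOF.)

Yes

FIRST('while') = { 'while' } and FIRST(G 'while' ; R) = { 'while', ; }.
Both contain 'while', so the two alternatives are not disjoint — LL(1) conflict.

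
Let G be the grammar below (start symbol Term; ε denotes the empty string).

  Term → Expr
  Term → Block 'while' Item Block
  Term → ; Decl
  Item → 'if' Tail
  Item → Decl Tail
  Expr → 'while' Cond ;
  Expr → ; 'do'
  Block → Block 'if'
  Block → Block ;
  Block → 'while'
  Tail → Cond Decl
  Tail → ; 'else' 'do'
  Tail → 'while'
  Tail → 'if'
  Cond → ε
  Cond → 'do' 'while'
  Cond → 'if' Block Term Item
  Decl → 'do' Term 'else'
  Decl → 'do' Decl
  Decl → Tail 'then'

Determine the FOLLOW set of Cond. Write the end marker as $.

In Expr → 'while' Cond ;: add FIRST(;) = { ; }.
In Tail → Cond Decl: add FIRST(Decl) = { 'do', 'if', 'while', ; }.
Union: FOLLOW(Cond) = { 'do', 'if', 'while', ; }.

{ 'do', 'if', 'while', ; }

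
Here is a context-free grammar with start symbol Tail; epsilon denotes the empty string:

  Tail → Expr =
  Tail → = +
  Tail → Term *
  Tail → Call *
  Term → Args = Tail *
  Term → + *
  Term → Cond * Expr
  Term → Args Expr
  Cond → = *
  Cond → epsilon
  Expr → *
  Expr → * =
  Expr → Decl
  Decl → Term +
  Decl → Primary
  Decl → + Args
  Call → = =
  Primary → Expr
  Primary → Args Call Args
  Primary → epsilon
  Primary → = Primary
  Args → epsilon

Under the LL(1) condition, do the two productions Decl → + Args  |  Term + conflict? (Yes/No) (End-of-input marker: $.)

FIRST(+ Args) = { + } and FIRST(Term +) = { *, +, = }.
Both contain +, so the two alternatives are not disjoint — LL(1) conflict.

Yes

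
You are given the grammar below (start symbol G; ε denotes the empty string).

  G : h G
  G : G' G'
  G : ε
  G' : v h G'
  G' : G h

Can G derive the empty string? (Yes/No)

Yes

G has an ε-production, so G ⇒ ε.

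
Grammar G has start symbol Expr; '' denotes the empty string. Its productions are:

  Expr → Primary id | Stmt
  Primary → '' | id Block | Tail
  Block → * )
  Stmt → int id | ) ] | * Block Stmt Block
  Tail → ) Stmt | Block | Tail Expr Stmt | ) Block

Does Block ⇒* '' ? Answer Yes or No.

Nullable nonterminals: Primary.
No production of Block has an RHS whose symbols are all nullable, so Block is not nullable.

No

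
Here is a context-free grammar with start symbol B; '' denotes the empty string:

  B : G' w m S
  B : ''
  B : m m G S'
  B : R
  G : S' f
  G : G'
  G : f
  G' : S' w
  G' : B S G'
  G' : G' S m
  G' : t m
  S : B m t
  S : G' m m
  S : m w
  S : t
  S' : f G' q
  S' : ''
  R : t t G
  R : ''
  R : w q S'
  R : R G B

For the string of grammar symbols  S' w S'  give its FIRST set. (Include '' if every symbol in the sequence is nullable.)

Add FIRST(S')\{''} = { f }; S' is nullable, continue.
w is a terminal; add {w} and stop.

{ f, w }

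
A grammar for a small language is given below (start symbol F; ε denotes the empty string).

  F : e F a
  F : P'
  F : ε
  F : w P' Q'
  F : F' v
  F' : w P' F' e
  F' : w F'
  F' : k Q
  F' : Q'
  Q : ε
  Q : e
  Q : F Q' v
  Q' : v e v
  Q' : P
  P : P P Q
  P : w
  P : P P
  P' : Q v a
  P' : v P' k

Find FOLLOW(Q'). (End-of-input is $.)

{ $, a, e, v, w }

In F : w P' Q': Q' is at the end, add FOLLOW(F) = { $, a, v, w }.
In F' : Q': Q' is at the end, add FOLLOW(F') = { e, v }.
In Q : F Q' v: add FIRST(v) = { v }.
Union: FOLLOW(Q') = { $, a, e, v, w }.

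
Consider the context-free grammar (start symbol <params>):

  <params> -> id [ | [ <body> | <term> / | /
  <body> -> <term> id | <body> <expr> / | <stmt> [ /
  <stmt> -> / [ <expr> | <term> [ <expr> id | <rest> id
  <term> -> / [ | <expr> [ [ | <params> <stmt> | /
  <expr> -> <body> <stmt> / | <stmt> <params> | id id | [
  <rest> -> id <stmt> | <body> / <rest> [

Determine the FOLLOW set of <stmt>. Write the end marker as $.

{ /, [, id }

In <body> -> <stmt> [ /: add FIRST([ /) = { [ }.
In <term> -> <params> <stmt>: <stmt> is at the end, add FOLLOW(<term>) = { /, [, id }.
In <expr> -> <body> <stmt> /: add FIRST(/) = { / }.
In <expr> -> <stmt> <params>: add FIRST(<params>) = { /, [, id }.
In <rest> -> id <stmt>: <stmt> is at the end, add FOLLOW(<rest>) = { [, id }.
Union: FOLLOW(<stmt>) = { /, [, id }.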